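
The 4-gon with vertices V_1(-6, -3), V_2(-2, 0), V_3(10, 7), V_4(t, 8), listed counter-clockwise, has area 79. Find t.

-5

The doubled signed area Σ (x_i y_{i+1} − x_{i+1} y_i) is linear in t.
With t=0 it equals 108; the coefficient of t is -10 (from the two edges through V_4).
So -10·t + 108 = 2·79 = 158 ⇒ t = -5.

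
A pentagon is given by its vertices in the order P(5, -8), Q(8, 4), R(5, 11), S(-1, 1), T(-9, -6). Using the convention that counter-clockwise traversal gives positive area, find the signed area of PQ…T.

142.5

Apply the shoelace formula: 2A = Σ (x_i·y_{i+1} − x_{i+1}·y_i), indices taken mod 5.
P→Q: (5)(4) − (8)(-8) = 84
Q→R: (8)(11) − (5)(4) = 68
R→S: (5)(1) − (-1)(11) = 16
S→T: (-1)(-6) − (-9)(1) = 15
T→P: (-9)(-8) − (5)(-6) = 102
Σ = 285
Signed area = Σ/2 = 142.5 (positive ⇒ counter-clockwise traversal).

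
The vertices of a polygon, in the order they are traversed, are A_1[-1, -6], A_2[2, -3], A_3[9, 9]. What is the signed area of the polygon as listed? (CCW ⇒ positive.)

7.5

Cross-terms: 15, 45, -45  ⇒  Σ = 15
Signed area = Σ/2 = 7.5 (positive ⇒ counter-clockwise traversal).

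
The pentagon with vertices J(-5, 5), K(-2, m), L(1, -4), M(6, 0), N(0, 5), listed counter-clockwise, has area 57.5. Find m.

-3

The doubled signed area Σ (x_i y_{i+1} − x_{i+1} y_i) is linear in m.
With m=0 it equals 97; the coefficient of m is -6 (from the two edges through K).
So -6·m + 97 = 2·57.5 = 115 ⇒ m = -3.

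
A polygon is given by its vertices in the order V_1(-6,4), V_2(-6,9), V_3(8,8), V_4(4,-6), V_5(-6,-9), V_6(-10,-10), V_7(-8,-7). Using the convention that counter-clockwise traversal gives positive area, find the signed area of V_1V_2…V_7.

Apply the shoelace (surveyor's) formula: 2A = Σ (x_i·y_{i+1} − x_{i+1}·y_i), indices taken mod 7.
V_1→V_2: (-6)(9) − (-6)(4) = -30
V_2→V_3: (-6)(8) − (8)(9) = -120
V_3→V_4: (8)(-6) − (4)(8) = -80
V_4→V_5: (4)(-9) − (-6)(-6) = -72
V_5→V_6: (-6)(-10) − (-10)(-9) = -30
V_6→V_7: (-10)(-7) − (-8)(-10) = -10
V_7→V_1: (-8)(4) − (-6)(-7) = -74
Σ = -416
Signed area = Σ/2 = -208 (negative ⇒ clockwise traversal).

-208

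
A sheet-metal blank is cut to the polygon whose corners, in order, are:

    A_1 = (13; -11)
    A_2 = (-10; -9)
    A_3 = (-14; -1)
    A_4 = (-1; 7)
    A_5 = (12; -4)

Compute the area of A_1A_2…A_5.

301

Apply the shoelace formula: 2A = Σ (x_i·y_{i+1} − x_{i+1}·y_i), indices taken mod 5.
Σ = (-227) + (-116) + (-99) + (-80) + (-80) = -602
Area = |Σ|/2 = 301.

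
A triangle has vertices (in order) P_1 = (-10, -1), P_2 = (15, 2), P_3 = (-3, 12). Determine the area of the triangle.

152

Apply the shoelace formula: 2A = Σ (x_i·y_{i+1} − x_{i+1}·y_i), indices taken mod 3.
Cross-terms: -5, 186, 123  ⇒  Σ = 304
Area = |Σ|/2 = 152.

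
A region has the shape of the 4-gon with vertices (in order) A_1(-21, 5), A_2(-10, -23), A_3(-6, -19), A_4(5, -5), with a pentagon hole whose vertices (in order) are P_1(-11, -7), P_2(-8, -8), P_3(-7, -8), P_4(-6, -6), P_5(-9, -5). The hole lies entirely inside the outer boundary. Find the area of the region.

Outer boundary:
Apply Gauss's area formula: 2A = Σ (x_i·y_{i+1} − x_{i+1}·y_i), indices taken mod 4.
Cross-terms: 533, 52, 125, -80  ⇒  Σ = 630
Area = |Σ|/2 = 315.
Hole:
Apply Gauss's area formula: 2A = Σ (x_i·y_{i+1} − x_{i+1}·y_i), indices taken mod 5.
P_1→P_2: (-11)(-8) − (-8)(-7) = 32
P_2→P_3: (-8)(-8) − (-7)(-8) = 8
P_3→P_4: (-7)(-6) − (-6)(-8) = -6
P_4→P_5: (-6)(-5) − (-9)(-6) = -24
P_5→P_1: (-9)(-7) − (-11)(-5) = 8
Σ = 18
Area = |Σ|/2 = 9.
Net area = 315 − 9 = 306.

306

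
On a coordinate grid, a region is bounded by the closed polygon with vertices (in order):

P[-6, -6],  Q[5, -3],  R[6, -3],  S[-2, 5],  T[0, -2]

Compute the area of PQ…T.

Apply the surveyor's formula: 2A = Σ (x_i·y_{i+1} − x_{i+1}·y_i), indices taken mod 5.
Σ = (48) + (3) + (24) + (4) + (-12) = 67
Area = |Σ|/2 = 33.5.

33.5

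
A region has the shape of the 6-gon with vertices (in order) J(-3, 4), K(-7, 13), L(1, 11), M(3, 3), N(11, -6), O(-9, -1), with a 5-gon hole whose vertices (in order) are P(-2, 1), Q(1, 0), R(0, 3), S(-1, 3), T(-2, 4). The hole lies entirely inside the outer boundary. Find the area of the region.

136.5

Outer boundary:
J→K: (-3)(13) − (-7)(4) = -11
K→L: (-7)(11) − (1)(13) = -90
L→M: (1)(3) − (3)(11) = -30
M→N: (3)(-6) − (11)(3) = -51
N→O: (11)(-1) − (-9)(-6) = -65
O→J: (-9)(4) − (-3)(-1) = -39
Σ = -286
Area = |Σ|/2 = 143.
Hole:
Apply the surveyor's formula: 2A = Σ (x_i·y_{i+1} − x_{i+1}·y_i), indices taken mod 5.
Σ = (-1) + (3) + (3) + (2) + (6) = 13
Area = |Σ|/2 = 6.5.
Net area = 143 − 6.5 = 136.5.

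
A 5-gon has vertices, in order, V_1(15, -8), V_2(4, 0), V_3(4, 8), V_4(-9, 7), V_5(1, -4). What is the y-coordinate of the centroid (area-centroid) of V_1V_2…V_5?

Apply the shoelace (surveyor's) formula. First the cross-terms c_i = x_i·y_{i+1} − x_{i+1}·y_i:
  32, 32, 100, 29, 52  ⇒  2A = 245, A = 122.5.
Then Σ (y_i + y_{i+1})·c_i = 963, so ȳ = 963 / (6·122.5) = 321/245.

321/245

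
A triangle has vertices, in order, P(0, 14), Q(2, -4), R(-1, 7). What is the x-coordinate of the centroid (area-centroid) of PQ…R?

1/3

Apply Gauss's area formula. First the cross-terms c_i = x_i·y_{i+1} − x_{i+1}·y_i:
  -28, 10, -14  ⇒  2A = -32, A = -16.
Then Σ (x_i + x_{i+1})·c_i = -32, so x̄ = -32 / (6·(-16)) = 1/3.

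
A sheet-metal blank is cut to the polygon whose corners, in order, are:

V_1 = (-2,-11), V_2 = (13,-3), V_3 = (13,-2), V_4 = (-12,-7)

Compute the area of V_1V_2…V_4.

Apply the shoelace (surveyor's) formula: 2A = Σ (x_i·y_{i+1} − x_{i+1}·y_i), indices taken mod 4.
Cross-terms: 149, 13, -115, 118  ⇒  Σ = 165
Area = |Σ|/2 = 82.5.

82.5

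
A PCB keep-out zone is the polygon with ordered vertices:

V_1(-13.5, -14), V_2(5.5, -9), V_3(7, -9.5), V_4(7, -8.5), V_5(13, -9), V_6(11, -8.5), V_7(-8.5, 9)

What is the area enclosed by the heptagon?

Σ = (198.5) + (10.75) + (7) + (47.5) + (-11.5) + (26.75) + (240.5) = 519.5
Area = |Σ|/2 = 259.75.

259.75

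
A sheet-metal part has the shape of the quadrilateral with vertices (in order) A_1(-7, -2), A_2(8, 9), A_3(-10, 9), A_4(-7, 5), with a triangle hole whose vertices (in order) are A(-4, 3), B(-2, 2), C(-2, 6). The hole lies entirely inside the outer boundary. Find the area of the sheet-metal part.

84.5

Outer boundary:
Σ = (-47) + (162) + (13) + (49) = 177
Area = |Σ|/2 = 88.5.
Hole:
A→B: (-4)(2) − (-2)(3) = -2
B→C: (-2)(6) − (-2)(2) = -8
C→A: (-2)(3) − (-4)(6) = 18
Σ = 8
Area = |Σ|/2 = 4.
Net area = 88.5 − 4 = 84.5.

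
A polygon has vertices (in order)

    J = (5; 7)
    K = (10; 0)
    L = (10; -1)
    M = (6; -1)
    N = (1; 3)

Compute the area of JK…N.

Σ = (-70) + (-10) + (-4) + (19) + (-8) = -73
Area = |Σ|/2 = 36.5.

36.5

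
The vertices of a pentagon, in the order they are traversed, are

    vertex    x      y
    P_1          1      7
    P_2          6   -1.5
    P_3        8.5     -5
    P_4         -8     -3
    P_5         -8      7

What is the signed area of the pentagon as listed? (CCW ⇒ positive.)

-134.625

Apply Gauss's area formula: 2A = Σ (x_i·y_{i+1} − x_{i+1}·y_i), indices taken mod 5.
P_1→P_2: (1)(-1.5) − (6)(7) = -43.5
P_2→P_3: (6)(-5) − (8.5)(-1.5) = -17.25
P_3→P_4: (8.5)(-3) − (-8)(-5) = -65.5
P_4→P_5: (-8)(7) − (-8)(-3) = -80
P_5→P_1: (-8)(7) − (1)(7) = -63
Σ = -269.25
Signed area = Σ/2 = -134.625 (negative ⇒ clockwise traversal).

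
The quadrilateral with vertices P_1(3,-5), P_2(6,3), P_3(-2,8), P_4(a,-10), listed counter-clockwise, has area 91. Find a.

Write out the shoelace sum; only the two edges meeting at P_4 involve a:
2·Area = [((-2)·(-10) − a·8) + (a·(-5) − 3·(-10))] + 93
       = -13·a + 143 = 182
⇒ a = -3.

-3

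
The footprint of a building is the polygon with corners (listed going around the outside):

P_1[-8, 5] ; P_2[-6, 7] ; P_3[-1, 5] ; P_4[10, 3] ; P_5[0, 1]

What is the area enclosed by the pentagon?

Apply the shoelace formula: 2A = Σ (x_i·y_{i+1} − x_{i+1}·y_i), indices taken mod 5.
Σ = (-26) + (-23) + (-53) + (10) + (8) = -84
Area = |Σ|/2 = 42.

42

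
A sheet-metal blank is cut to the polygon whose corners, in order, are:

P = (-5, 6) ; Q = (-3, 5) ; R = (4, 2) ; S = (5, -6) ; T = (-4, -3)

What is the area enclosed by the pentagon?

Σ = (-7) + (-26) + (-34) + (-39) + (-39) = -145
Area = |Σ|/2 = 72.5.

72.5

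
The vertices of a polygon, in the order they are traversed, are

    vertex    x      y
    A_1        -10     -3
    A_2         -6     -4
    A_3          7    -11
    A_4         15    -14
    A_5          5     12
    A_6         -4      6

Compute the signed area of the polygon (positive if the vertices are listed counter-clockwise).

Apply the shoelace (surveyor's) formula: 2A = Σ (x_i·y_{i+1} − x_{i+1}·y_i), indices taken mod 6.
A_1→A_2: (-10)(-4) − (-6)(-3) = 22
A_2→A_3: (-6)(-11) − (7)(-4) = 94
A_3→A_4: (7)(-14) − (15)(-11) = 67
A_4→A_5: (15)(12) − (5)(-14) = 250
A_5→A_6: (5)(6) − (-4)(12) = 78
A_6→A_1: (-4)(-3) − (-10)(6) = 72
Σ = 583
Signed area = Σ/2 = 291.5 (positive ⇒ counter-clockwise traversal).

291.5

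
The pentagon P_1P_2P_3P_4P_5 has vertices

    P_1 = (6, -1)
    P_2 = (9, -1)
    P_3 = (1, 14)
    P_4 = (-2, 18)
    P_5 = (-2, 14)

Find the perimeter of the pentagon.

|P_1P_2| = √((3)² + (0)²) = √9 = 3
|P_2P_3| = √((-8)² + (15)²) = √289 = 17
|P_3P_4| = √((-3)² + (4)²) = √25 = 5
|P_4P_5| = √((0)² + (-4)²) = √16 = 4
|P_5P_1| = √((8)² + (-15)²) = √289 = 17
Perimeter = 3 + 17 + 5 + 4 + 17 = 46.

46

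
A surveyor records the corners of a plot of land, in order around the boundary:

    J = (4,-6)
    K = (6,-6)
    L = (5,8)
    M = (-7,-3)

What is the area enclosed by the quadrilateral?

Apply the surveyor's formula: 2A = Σ (x_i·y_{i+1} − x_{i+1}·y_i), indices taken mod 4.
Σ = (12) + (78) + (41) + (54) = 185
Area = |Σ|/2 = 92.5.

92.5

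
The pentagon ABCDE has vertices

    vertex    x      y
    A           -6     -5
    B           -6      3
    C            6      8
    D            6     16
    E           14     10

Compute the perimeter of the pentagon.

|AB| = √((0)² + (8)²) = √64 = 8
|BC| = √((12)² + (5)²) = √169 = 13
|CD| = √((0)² + (8)²) = √64 = 8
|DE| = √((8)² + (-6)²) = √100 = 10
|EA| = √((-20)² + (-15)²) = √625 = 25
Perimeter = 8 + 13 + 8 + 10 + 25 = 64.

64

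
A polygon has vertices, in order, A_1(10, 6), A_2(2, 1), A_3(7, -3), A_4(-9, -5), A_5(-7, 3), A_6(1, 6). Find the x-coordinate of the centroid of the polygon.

Apply the surveyor's formula. First the cross-terms c_i = x_i·y_{i+1} − x_{i+1}·y_i:
  -2, -13, -62, -62, -45, -54  ⇒  2A = -238, A = -119.
Then Σ (x_i + x_{i+1})·c_i = 651, so x̄ = 651 / (6·(-119)) = -31/34.

-31/34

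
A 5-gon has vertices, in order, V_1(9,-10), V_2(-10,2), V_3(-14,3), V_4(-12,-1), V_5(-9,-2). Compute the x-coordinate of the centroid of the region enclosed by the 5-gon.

-495/89

Apply the shoelace (surveyor's) formula. First the cross-terms c_i = x_i·y_{i+1} − x_{i+1}·y_i:
  -82, -2, 50, 15, 108  ⇒  2A = 89, A = 44.5.
Then Σ (x_i + x_{i+1})·c_i = -1485, so x̄ = -1485 / (6·44.5) = -495/89.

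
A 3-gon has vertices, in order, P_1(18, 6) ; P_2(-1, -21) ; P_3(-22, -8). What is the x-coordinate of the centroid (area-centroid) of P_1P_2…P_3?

Apply Gauss's area formula. First the cross-terms c_i = x_i·y_{i+1} − x_{i+1}·y_i:
  -372, -454, 12  ⇒  2A = -814, A = -407.
Then Σ (x_i + x_{i+1})·c_i = 4070, so x̄ = 4070 / (6·(-407)) = -5/3.

-5/3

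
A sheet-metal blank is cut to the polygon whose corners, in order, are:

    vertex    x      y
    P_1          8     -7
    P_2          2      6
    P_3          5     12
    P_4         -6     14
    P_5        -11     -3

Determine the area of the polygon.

235.5

Σ = (62) + (-6) + (142) + (172) + (101) = 471
Area = |Σ|/2 = 235.5.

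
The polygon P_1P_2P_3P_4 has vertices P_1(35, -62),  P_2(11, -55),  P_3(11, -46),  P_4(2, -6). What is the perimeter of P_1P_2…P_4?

|P_1P_2| = √((-24)² + (7)²) = √625 = 25
|P_2P_3| = √((0)² + (9)²) = √81 = 9
|P_3P_4| = √((-9)² + (40)²) = √1681 = 41
|P_4P_1| = √((33)² + (-56)²) = √4225 = 65
Perimeter = 25 + 9 + 41 + 65 = 140.

140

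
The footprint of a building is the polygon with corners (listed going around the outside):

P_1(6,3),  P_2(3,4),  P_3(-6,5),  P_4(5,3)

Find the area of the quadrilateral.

Apply the shoelace formula: 2A = Σ (x_i·y_{i+1} − x_{i+1}·y_i), indices taken mod 4.
Σ = (15) + (39) + (-43) + (-3) = 8
Area = |Σ|/2 = 4.

4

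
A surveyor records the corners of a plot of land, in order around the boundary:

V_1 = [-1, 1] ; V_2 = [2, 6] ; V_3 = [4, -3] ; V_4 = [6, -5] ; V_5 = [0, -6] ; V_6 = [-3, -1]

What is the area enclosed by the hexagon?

49

Apply the shoelace formula: 2A = Σ (x_i·y_{i+1} − x_{i+1}·y_i), indices taken mod 6.
Σ = (-8) + (-30) + (-2) + (-36) + (-18) + (-4) = -98
Area = |Σ|/2 = 49.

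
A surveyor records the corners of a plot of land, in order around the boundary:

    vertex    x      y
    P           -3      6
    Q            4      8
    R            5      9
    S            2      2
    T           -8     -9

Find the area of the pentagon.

P→Q: (-3)(8) − (4)(6) = -48
Q→R: (4)(9) − (5)(8) = -4
R→S: (5)(2) − (2)(9) = -8
S→T: (2)(-9) − (-8)(2) = -2
T→P: (-8)(6) − (-3)(-9) = -75
Σ = -137
Area = |Σ|/2 = 68.5.

68.5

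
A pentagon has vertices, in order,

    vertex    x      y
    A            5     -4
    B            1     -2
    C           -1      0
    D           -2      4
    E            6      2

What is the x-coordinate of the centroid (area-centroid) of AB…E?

85/37

Apply the shoelace formula. First the cross-terms c_i = x_i·y_{i+1} − x_{i+1}·y_i:
  -6, -2, -4, -28, -34  ⇒  2A = -74, A = -37.
Then Σ (x_i + x_{i+1})·c_i = -510, so x̄ = -510 / (6·(-37)) = 85/37.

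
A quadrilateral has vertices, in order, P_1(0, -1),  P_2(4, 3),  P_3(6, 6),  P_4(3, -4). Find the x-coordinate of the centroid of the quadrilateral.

Apply the shoelace (surveyor's) formula. First the cross-terms c_i = x_i·y_{i+1} − x_{i+1}·y_i:
  4, 6, -42, -3  ⇒  2A = -35, A = -17.5.
Then Σ (x_i + x_{i+1})·c_i = -311, so x̄ = -311 / (6·(-17.5)) = 311/105.

311/105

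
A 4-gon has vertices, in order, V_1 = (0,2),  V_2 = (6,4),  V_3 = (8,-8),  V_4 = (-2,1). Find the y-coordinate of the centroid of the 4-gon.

-73/78

Apply the shoelace formula. First the cross-terms c_i = x_i·y_{i+1} − x_{i+1}·y_i:
  -12, -80, -8, -4  ⇒  2A = -104, A = -52.
Then Σ (y_i + y_{i+1})·c_i = 292, so ȳ = 292 / (6·(-52)) = -73/78.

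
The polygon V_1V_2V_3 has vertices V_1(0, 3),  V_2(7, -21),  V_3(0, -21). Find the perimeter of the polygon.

56

|V_1V_2| = √((7)² + (-24)²) = √625 = 25
|V_2V_3| = √((-7)² + (0)²) = √49 = 7
|V_3V_1| = √((0)² + (24)²) = √576 = 24
Perimeter = 25 + 7 + 24 = 56.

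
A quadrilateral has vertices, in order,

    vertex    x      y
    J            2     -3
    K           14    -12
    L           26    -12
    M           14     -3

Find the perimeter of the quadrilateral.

|JK| = √((12)² + (-9)²) = √225 = 15
|KL| = √((12)² + (0)²) = √144 = 12
|LM| = √((-12)² + (9)²) = √225 = 15
|MJ| = √((-12)² + (0)²) = √144 = 12
Perimeter = 15 + 12 + 15 + 12 = 54.

54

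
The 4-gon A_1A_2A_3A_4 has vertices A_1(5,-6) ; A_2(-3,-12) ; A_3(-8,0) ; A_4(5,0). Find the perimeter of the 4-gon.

42

|A_1A_2| = √((-8)² + (-6)²) = √100 = 10
|A_2A_3| = √((-5)² + (12)²) = √169 = 13
|A_3A_4| = √((13)² + (0)²) = √169 = 13
|A_4A_1| = √((0)² + (-6)²) = √36 = 6
Perimeter = 10 + 13 + 13 + 6 = 42.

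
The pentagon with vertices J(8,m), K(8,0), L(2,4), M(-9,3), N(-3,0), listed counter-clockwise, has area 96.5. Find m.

The doubled signed area Σ (x_i y_{i+1} − x_{i+1} y_i) is linear in m.
With m=0 it equals 83; the coefficient of m is -11 (from the two edges through J).
So -11·m + 83 = 2·96.5 = 193 ⇒ m = -10.

-10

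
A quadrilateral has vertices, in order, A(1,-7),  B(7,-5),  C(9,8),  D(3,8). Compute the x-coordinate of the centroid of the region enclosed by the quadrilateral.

Apply the surveyor's formula. First the cross-terms c_i = x_i·y_{i+1} − x_{i+1}·y_i:
  44, 101, 48, -29  ⇒  2A = 164, A = 82.
Then Σ (x_i + x_{i+1})·c_i = 2428, so x̄ = 2428 / (6·82) = 607/123.

607/123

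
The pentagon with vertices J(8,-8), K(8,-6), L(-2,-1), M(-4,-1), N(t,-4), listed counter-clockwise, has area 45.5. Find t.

-7

Write out the shoelace sum; only the two edges meeting at N involve t:
2·Area = [((-4)·(-4) − t·(-1)) + (t·(-8) − 8·(-4))] + -6
       = -7·t + 42 = 91
⇒ t = -7.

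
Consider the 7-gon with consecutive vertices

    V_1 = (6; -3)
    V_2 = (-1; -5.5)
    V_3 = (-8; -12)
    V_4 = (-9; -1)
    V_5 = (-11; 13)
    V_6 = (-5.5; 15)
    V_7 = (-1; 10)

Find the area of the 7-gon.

Apply the shoelace formula: 2A = Σ (x_i·y_{i+1} − x_{i+1}·y_i), indices taken mod 7.
V_1→V_2: (6)(-5.5) − (-1)(-3) = -36
V_2→V_3: (-1)(-12) − (-8)(-5.5) = -32
V_3→V_4: (-8)(-1) − (-9)(-12) = -100
V_4→V_5: (-9)(13) − (-11)(-1) = -128
V_5→V_6: (-11)(15) − (-5.5)(13) = -93.5
V_6→V_7: (-5.5)(10) − (-1)(15) = -40
V_7→V_1: (-1)(-3) − (6)(10) = -57
Σ = -486.5
Area = |Σ|/2 = 243.25.

243.25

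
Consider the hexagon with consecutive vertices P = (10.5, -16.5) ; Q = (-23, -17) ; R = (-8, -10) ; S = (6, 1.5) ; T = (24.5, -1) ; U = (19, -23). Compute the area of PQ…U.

Apply the shoelace (surveyor's) formula: 2A = Σ (x_i·y_{i+1} − x_{i+1}·y_i), indices taken mod 6.
P→Q: (10.5)(-17) − (-23)(-16.5) = -558
Q→R: (-23)(-10) − (-8)(-17) = 94
R→S: (-8)(1.5) − (6)(-10) = 48
S→T: (6)(-1) − (24.5)(1.5) = -42.75
T→U: (24.5)(-23) − (19)(-1) = -544.5
U→P: (19)(-16.5) − (10.5)(-23) = -72
Σ = -1075.25
Area = |Σ|/2 = 537.625.

537.625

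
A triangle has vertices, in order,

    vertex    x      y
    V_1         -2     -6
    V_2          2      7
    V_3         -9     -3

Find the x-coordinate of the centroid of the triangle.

-3

Apply the shoelace (surveyor's) formula. First the cross-terms c_i = x_i·y_{i+1} − x_{i+1}·y_i:
  -2, 57, 48  ⇒  2A = 103, A = 51.5.
Then Σ (x_i + x_{i+1})·c_i = -927, so x̄ = -927 / (6·51.5) = -3.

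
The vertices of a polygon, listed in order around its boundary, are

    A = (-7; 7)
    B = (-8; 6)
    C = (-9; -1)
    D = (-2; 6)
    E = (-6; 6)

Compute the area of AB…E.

Apply the surveyor's formula: 2A = Σ (x_i·y_{i+1} − x_{i+1}·y_i), indices taken mod 5.
Σ = (14) + (62) + (-56) + (24) + (0) = 44
Area = |Σ|/2 = 22.

22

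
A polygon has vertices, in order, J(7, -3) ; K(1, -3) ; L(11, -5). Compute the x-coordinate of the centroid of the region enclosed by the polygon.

Apply the shoelace (surveyor's) formula. First the cross-terms c_i = x_i·y_{i+1} − x_{i+1}·y_i:
  -18, 28, 2  ⇒  2A = 12, A = 6.
Then Σ (x_i + x_{i+1})·c_i = 228, so x̄ = 228 / (6·6) = 19/3.

19/3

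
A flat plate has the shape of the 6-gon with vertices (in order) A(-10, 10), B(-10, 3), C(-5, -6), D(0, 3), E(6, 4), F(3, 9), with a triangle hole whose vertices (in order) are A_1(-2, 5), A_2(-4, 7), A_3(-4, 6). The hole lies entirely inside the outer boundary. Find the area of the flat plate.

Outer boundary:
A→B: (-10)(3) − (-10)(10) = 70
B→C: (-10)(-6) − (-5)(3) = 75
C→D: (-5)(3) − (0)(-6) = -15
D→E: (0)(4) − (6)(3) = -18
E→F: (6)(9) − (3)(4) = 42
F→A: (3)(10) − (-10)(9) = 120
Σ = 274
Area = |Σ|/2 = 137.
Hole:
Σ = (6) + (4) + (-8) = 2
Area = |Σ|/2 = 1.
Net area = 137 − 1 = 136.

136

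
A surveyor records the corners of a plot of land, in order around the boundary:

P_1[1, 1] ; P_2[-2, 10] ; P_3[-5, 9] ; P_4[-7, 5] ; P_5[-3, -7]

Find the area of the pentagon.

Apply the shoelace (surveyor's) formula: 2A = Σ (x_i·y_{i+1} − x_{i+1}·y_i), indices taken mod 5.
Σ = (12) + (32) + (38) + (64) + (4) = 150
Area = |Σ|/2 = 75.

75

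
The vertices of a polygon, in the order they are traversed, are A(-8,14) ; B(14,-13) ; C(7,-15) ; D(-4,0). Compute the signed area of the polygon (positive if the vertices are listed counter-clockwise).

Apply Gauss's area formula: 2A = Σ (x_i·y_{i+1} − x_{i+1}·y_i), indices taken mod 4.
Σ = (-92) + (-119) + (-60) + (-56) = -327
Signed area = Σ/2 = -163.5 (negative ⇒ clockwise traversal).

-163.5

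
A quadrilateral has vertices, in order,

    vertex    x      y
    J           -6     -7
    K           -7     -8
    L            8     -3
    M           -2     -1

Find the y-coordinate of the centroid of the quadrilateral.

Apply the surveyor's formula. First the cross-terms c_i = x_i·y_{i+1} − x_{i+1}·y_i:
  -1, 85, -14, 8  ⇒  2A = 78, A = 39.
Then Σ (y_i + y_{i+1})·c_i = -928, so ȳ = -928 / (6·39) = -464/117.

-464/117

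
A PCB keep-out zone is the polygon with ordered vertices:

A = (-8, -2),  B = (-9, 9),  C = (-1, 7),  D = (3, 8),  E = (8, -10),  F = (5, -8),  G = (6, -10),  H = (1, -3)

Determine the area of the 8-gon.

158.5

Cross-terms: -90, -54, -29, -94, -14, -2, -8, -26  ⇒  Σ = -317
Area = |Σ|/2 = 158.5.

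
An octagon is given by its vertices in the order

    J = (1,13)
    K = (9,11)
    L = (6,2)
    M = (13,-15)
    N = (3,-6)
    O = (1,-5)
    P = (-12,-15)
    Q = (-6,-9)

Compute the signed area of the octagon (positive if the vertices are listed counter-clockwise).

-219

Apply the surveyor's formula: 2A = Σ (x_i·y_{i+1} − x_{i+1}·y_i), indices taken mod 8.
Σ = (-106) + (-48) + (-116) + (-33) + (-9) + (-75) + (18) + (-69) = -438
Signed area = Σ/2 = -219 (negative ⇒ clockwise traversal).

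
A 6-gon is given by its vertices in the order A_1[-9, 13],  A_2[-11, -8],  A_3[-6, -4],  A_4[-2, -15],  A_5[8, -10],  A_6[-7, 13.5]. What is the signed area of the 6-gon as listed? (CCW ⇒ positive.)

Apply the surveyor's formula: 2A = Σ (x_i·y_{i+1} − x_{i+1}·y_i), indices taken mod 6.
Cross-terms: 215, -4, 82, 140, 38, 30.5  ⇒  Σ = 501.5
Signed area = Σ/2 = 250.75 (positive ⇒ counter-clockwise traversal).

250.75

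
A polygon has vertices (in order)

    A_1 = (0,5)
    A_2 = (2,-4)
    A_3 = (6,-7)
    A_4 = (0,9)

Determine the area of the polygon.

27

Σ = (-10) + (10) + (54) + (0) = 54
Area = |Σ|/2 = 27.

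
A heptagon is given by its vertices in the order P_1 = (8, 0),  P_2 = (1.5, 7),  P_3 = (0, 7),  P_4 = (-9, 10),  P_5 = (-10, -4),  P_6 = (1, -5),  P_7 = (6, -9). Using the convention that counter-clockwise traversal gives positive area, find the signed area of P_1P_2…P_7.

Σ = (56) + (10.5) + (63) + (136) + (54) + (21) + (72) = 412.5
Signed area = Σ/2 = 206.25 (positive ⇒ counter-clockwise traversal).

206.25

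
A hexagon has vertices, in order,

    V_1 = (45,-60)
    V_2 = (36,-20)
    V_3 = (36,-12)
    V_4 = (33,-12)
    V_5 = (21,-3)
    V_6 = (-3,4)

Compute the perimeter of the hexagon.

172

|V_1V_2| = √((-9)² + (40)²) = √1681 = 41
|V_2V_3| = √((0)² + (8)²) = √64 = 8
|V_3V_4| = √((-3)² + (0)²) = √9 = 3
|V_4V_5| = √((-12)² + (9)²) = √225 = 15
|V_5V_6| = √((-24)² + (7)²) = √625 = 25
|V_6V_1| = √((48)² + (-64)²) = √6400 = 80
Perimeter = 41 + 8 + 3 + 15 + 25 + 80 = 172.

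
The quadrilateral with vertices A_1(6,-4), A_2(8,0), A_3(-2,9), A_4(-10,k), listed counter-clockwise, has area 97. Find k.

5

Write out the shoelace sum; only the two edges meeting at A_4 involve k:
2·Area = [((-2)·k − (-10)·9) + ((-10)·(-4) − 6·k)] + 104
       = -8·k + 234 = 194
⇒ k = 5.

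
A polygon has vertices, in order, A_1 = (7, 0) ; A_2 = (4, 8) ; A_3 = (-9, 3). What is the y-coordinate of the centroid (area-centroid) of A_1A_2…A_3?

11/3

Apply the shoelace formula. First the cross-terms c_i = x_i·y_{i+1} − x_{i+1}·y_i:
  56, 84, -21  ⇒  2A = 119, A = 59.5.
Then Σ (y_i + y_{i+1})·c_i = 1309, so ȳ = 1309 / (6·59.5) = 11/3.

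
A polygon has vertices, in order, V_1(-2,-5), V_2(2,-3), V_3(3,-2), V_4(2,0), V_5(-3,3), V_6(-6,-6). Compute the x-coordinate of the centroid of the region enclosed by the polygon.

Apply the shoelace (surveyor's) formula. First the cross-terms c_i = x_i·y_{i+1} − x_{i+1}·y_i:
  16, 5, 4, 6, 36, 18  ⇒  2A = 85, A = 42.5.
Then Σ (x_i + x_{i+1})·c_i = -429, so x̄ = -429 / (6·42.5) = -143/85.

-143/85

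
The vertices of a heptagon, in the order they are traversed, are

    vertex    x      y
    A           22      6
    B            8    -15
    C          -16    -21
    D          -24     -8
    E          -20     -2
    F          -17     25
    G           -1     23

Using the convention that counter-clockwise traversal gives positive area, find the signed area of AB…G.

A→B: (22)(-15) − (8)(6) = -378
B→C: (8)(-21) − (-16)(-15) = -408
C→D: (-16)(-8) − (-24)(-21) = -376
D→E: (-24)(-2) − (-20)(-8) = -112
E→F: (-20)(25) − (-17)(-2) = -534
F→G: (-17)(23) − (-1)(25) = -366
G→A: (-1)(6) − (22)(23) = -512
Σ = -2686
Signed area = Σ/2 = -1343 (negative ⇒ clockwise traversal).

-1343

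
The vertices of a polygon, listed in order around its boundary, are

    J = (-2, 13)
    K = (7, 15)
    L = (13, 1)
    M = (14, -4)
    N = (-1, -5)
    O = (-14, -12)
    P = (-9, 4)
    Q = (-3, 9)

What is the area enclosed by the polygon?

380.5

Apply the shoelace formula: 2A = Σ (x_i·y_{i+1} − x_{i+1}·y_i), indices taken mod 8.
J→K: (-2)(15) − (7)(13) = -121
K→L: (7)(1) − (13)(15) = -188
L→M: (13)(-4) − (14)(1) = -66
M→N: (14)(-5) − (-1)(-4) = -74
N→O: (-1)(-12) − (-14)(-5) = -58
O→P: (-14)(4) − (-9)(-12) = -164
P→Q: (-9)(9) − (-3)(4) = -69
Q→J: (-3)(13) − (-2)(9) = -21
Σ = -761
Area = |Σ|/2 = 380.5.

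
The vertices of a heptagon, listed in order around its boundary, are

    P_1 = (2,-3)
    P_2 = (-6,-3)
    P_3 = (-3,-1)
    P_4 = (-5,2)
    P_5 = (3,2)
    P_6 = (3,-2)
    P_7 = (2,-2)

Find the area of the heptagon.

35

Apply the surveyor's formula: 2A = Σ (x_i·y_{i+1} − x_{i+1}·y_i), indices taken mod 7.
Cross-terms: -24, -3, -11, -16, -12, -2, -2  ⇒  Σ = -70
Area = |Σ|/2 = 35.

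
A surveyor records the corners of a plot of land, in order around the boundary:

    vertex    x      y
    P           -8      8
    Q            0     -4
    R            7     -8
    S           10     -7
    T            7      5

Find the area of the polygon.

Σ = (32) + (28) + (31) + (99) + (96) = 286
Area = |Σ|/2 = 143.

143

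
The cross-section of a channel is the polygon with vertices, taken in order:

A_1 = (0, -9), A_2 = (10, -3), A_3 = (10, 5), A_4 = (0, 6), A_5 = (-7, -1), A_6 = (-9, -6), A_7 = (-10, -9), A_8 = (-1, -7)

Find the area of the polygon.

Σ = (90) + (80) + (60) + (42) + (33) + (21) + (61) + (9) = 396
Area = |Σ|/2 = 198.

198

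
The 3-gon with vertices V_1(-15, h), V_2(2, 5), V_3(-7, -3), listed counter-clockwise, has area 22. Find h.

-15

Write out the shoelace sum; only the two edges meeting at V_1 involve h:
2·Area = [((-7)·h − (-15)·(-3)) + ((-15)·5 − 2·h)] + 29
       = -9·h + -91 = 44
⇒ h = -15.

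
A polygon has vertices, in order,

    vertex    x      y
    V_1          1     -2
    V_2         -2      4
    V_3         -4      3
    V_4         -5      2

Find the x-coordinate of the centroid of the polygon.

-31/15

Apply the shoelace (surveyor's) formula. First the cross-terms c_i = x_i·y_{i+1} − x_{i+1}·y_i:
  0, 10, 7, 8  ⇒  2A = 25, A = 12.5.
Then Σ (x_i + x_{i+1})·c_i = -155, so x̄ = -155 / (6·12.5) = -31/15.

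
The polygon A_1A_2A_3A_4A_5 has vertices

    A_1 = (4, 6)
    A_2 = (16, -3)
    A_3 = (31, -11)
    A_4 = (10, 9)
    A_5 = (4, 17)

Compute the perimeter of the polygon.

82

|A_1A_2| = √((12)² + (-9)²) = √225 = 15
|A_2A_3| = √((15)² + (-8)²) = √289 = 17
|A_3A_4| = √((-21)² + (20)²) = √841 = 29
|A_4A_5| = √((-6)² + (8)²) = √100 = 10
|A_5A_1| = √((0)² + (-11)²) = √121 = 11
Perimeter = 15 + 17 + 29 + 10 + 11 = 82.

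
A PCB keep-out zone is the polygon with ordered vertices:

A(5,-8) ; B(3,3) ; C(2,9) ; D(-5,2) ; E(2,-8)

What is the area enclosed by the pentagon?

84.5

Apply the shoelace (surveyor's) formula: 2A = Σ (x_i·y_{i+1} − x_{i+1}·y_i), indices taken mod 5.
Σ = (39) + (21) + (49) + (36) + (24) = 169
Area = |Σ|/2 = 84.5.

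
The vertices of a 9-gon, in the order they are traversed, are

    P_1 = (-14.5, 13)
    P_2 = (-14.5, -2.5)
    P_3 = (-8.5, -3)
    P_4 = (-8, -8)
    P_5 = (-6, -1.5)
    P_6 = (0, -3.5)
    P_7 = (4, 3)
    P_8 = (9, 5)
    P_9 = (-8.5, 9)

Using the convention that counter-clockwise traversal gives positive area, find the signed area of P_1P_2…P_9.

Apply the shoelace formula: 2A = Σ (x_i·y_{i+1} − x_{i+1}·y_i), indices taken mod 9.
Cross-terms: 224.75, 22.25, 44, -36, 21, 14, -7, 123.5, 20  ⇒  Σ = 426.5
Signed area = Σ/2 = 213.25 (positive ⇒ counter-clockwise traversal).

213.25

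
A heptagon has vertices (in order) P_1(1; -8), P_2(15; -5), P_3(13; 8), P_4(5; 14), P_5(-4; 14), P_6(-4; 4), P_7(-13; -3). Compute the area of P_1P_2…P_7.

389.5

Apply the shoelace formula: 2A = Σ (x_i·y_{i+1} − x_{i+1}·y_i), indices taken mod 7.
Cross-terms: 115, 185, 142, 126, 40, 64, 107  ⇒  Σ = 779
Area = |Σ|/2 = 389.5.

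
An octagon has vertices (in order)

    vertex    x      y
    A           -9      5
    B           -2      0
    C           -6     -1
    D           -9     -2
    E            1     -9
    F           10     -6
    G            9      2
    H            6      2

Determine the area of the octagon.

Apply the shoelace formula: 2A = Σ (x_i·y_{i+1} − x_{i+1}·y_i), indices taken mod 8.
Σ = (10) + (2) + (3) + (83) + (84) + (74) + (6) + (48) = 310
Area = |Σ|/2 = 155.

155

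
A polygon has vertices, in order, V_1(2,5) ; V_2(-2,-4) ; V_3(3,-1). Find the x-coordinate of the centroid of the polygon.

1

Apply the shoelace (surveyor's) formula. First the cross-terms c_i = x_i·y_{i+1} − x_{i+1}·y_i:
  2, 14, 17  ⇒  2A = 33, A = 16.5.
Then Σ (x_i + x_{i+1})·c_i = 99, so x̄ = 99 / (6·16.5) = 1.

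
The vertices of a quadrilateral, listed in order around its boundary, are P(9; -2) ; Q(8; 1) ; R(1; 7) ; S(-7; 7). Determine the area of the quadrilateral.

Apply the shoelace (surveyor's) formula: 2A = Σ (x_i·y_{i+1} − x_{i+1}·y_i), indices taken mod 4.
P→Q: (9)(1) − (8)(-2) = 25
Q→R: (8)(7) − (1)(1) = 55
R→S: (1)(7) − (-7)(7) = 56
S→P: (-7)(-2) − (9)(7) = -49
Σ = 87
Area = |Σ|/2 = 43.5.

43.5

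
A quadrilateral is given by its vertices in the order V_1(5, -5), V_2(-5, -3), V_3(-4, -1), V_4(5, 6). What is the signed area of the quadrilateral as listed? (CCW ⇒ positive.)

Σ = (-40) + (-7) + (-19) + (-55) = -121
Signed area = Σ/2 = -60.5 (negative ⇒ clockwise traversal).

-60.5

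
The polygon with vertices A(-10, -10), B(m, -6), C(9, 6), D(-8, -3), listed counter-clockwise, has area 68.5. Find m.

Write out the shoelace sum; only the two edges meeting at B involve m:
2·Area = [((-10)·(-6) − m·(-10)) + (m·6 − 9·(-6))] + 71
       = 16·m + 185 = 137
⇒ m = -3.

-3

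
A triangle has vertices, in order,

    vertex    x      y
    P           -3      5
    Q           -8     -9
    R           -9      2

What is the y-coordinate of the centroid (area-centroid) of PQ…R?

Apply the shoelace (surveyor's) formula. First the cross-terms c_i = x_i·y_{i+1} − x_{i+1}·y_i:
  67, -97, -39  ⇒  2A = -69, A = -34.5.
Then Σ (y_i + y_{i+1})·c_i = 138, so ȳ = 138 / (6·(-34.5)) = -2/3.

-2/3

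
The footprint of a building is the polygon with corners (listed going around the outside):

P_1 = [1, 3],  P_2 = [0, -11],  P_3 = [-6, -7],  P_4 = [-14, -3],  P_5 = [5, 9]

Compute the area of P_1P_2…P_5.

131

Apply Gauss's area formula: 2A = Σ (x_i·y_{i+1} − x_{i+1}·y_i), indices taken mod 5.
Cross-terms: -11, -66, -80, -111, 6  ⇒  Σ = -262
Area = |Σ|/2 = 131.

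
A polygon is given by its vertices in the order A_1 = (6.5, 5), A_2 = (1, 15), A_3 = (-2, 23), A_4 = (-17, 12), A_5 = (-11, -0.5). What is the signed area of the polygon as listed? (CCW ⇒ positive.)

Σ = (92.5) + (53) + (367) + (140.5) + (-51.75) = 601.25
Signed area = Σ/2 = 300.625 (positive ⇒ counter-clockwise traversal).

300.625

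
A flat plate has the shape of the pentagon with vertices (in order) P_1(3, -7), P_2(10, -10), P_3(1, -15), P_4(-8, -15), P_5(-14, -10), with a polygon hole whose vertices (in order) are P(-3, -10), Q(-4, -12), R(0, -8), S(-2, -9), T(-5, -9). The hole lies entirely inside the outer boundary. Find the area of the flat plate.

114.5

Outer boundary:
Cross-terms: 40, -140, -135, -130, 128  ⇒  Σ = -237
Area = |Σ|/2 = 118.5.
Hole:
Cross-terms: -4, 32, -16, -27, 23  ⇒  Σ = 8
Area = |Σ|/2 = 4.
Net area = 118.5 − 4 = 114.5.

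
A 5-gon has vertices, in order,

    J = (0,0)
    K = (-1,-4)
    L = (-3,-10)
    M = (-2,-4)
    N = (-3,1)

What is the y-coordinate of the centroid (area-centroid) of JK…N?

Apply the surveyor's formula. First the cross-terms c_i = x_i·y_{i+1} − x_{i+1}·y_i:
  0, -2, -8, -14, 0  ⇒  2A = -24, A = -12.
Then Σ (y_i + y_{i+1})·c_i = 182, so ȳ = 182 / (6·(-12)) = -91/36.

-91/36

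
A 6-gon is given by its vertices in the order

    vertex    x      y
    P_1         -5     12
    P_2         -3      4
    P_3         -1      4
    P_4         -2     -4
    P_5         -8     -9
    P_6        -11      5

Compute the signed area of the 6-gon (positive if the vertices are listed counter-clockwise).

-120

Σ = (16) + (-8) + (12) + (-14) + (-139) + (-107) = -240
Signed area = Σ/2 = -120 (negative ⇒ clockwise traversal).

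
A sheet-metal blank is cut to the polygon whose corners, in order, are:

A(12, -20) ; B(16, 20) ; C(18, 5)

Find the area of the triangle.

Σ = (560) + (-280) + (-420) = -140
Area = |Σ|/2 = 70.

70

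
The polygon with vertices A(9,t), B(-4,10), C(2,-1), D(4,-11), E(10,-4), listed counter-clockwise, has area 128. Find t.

Write out the shoelace sum; only the two edges meeting at A involve t:
2·Area = [(10·t − 9·(-4)) + (9·10 − (-4)·t)] + 60
       = 14·t + 186 = 256
⇒ t = 5.

5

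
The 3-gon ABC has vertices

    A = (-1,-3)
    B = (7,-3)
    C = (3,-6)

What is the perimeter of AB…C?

18

|AB| = √((8)² + (0)²) = √64 = 8
|BC| = √((-4)² + (-3)²) = √25 = 5
|CA| = √((-4)² + (3)²) = √25 = 5
Perimeter = 8 + 5 + 5 = 18.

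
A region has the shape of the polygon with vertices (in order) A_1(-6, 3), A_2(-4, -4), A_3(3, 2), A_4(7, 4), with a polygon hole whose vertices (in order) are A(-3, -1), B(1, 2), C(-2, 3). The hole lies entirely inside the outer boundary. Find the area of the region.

35

Outer boundary:
Σ = (36) + (4) + (-2) + (45) = 83
Area = |Σ|/2 = 41.5.
Hole:
Apply Gauss's area formula: 2A = Σ (x_i·y_{i+1} − x_{i+1}·y_i), indices taken mod 3.
Σ = (-5) + (7) + (11) = 13
Area = |Σ|/2 = 6.5.
Net area = 41.5 − 6.5 = 35.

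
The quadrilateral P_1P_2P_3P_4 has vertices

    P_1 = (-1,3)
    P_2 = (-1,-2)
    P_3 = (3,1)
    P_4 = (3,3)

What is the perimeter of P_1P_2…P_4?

16

|P_1P_2| = √((0)² + (-5)²) = √25 = 5
|P_2P_3| = √((4)² + (3)²) = √25 = 5
|P_3P_4| = √((0)² + (2)²) = √4 = 2
|P_4P_1| = √((-4)² + (0)²) = √16 = 4
Perimeter = 5 + 5 + 2 + 4 = 16.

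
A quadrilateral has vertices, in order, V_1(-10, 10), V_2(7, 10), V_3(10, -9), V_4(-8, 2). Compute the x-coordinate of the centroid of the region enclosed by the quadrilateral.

Apply the shoelace formula. First the cross-terms c_i = x_i·y_{i+1} − x_{i+1}·y_i:
  -170, -163, -52, -60  ⇒  2A = -445, A = -222.5.
Then Σ (x_i + x_{i+1})·c_i = -1285, so x̄ = -1285 / (6·(-222.5)) = 257/267.

257/267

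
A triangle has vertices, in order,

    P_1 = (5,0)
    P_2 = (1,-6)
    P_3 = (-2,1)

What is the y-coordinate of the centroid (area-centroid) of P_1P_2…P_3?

-5/3

Apply the shoelace (surveyor's) formula. First the cross-terms c_i = x_i·y_{i+1} − x_{i+1}·y_i:
  -30, -11, -5  ⇒  2A = -46, A = -23.
Then Σ (y_i + y_{i+1})·c_i = 230, so ȳ = 230 / (6·(-23)) = -5/3.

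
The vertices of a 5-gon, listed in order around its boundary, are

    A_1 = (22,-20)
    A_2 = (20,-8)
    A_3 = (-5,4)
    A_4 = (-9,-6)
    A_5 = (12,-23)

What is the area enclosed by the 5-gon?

437.5

Cross-terms: 224, 40, 66, 279, 266  ⇒  Σ = 875
Area = |Σ|/2 = 437.5.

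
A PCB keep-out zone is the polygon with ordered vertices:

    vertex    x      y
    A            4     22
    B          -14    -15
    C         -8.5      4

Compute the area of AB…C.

Apply Gauss's area formula: 2A = Σ (x_i·y_{i+1} − x_{i+1}·y_i), indices taken mod 3.
Σ = (248) + (-183.5) + (-203) = -138.5
Area = |Σ|/2 = 69.25.

69.25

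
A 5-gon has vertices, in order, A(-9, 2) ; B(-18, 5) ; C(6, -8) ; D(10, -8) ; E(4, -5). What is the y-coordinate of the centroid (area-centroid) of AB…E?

-286/123

Apply the surveyor's formula. First the cross-terms c_i = x_i·y_{i+1} − x_{i+1}·y_i:
  -9, 114, 32, -18, -37  ⇒  2A = 82, A = 41.
Then Σ (y_i + y_{i+1})·c_i = -572, so ȳ = -572 / (6·41) = -286/123.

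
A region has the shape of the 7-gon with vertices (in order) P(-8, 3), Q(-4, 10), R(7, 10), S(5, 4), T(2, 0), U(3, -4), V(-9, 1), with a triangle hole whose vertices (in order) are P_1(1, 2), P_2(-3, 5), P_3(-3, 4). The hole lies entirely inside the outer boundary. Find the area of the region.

Outer boundary:
P→Q: (-8)(10) − (-4)(3) = -68
Q→R: (-4)(10) − (7)(10) = -110
R→S: (7)(4) − (5)(10) = -22
S→T: (5)(0) − (2)(4) = -8
T→U: (2)(-4) − (3)(0) = -8
U→V: (3)(1) − (-9)(-4) = -33
V→P: (-9)(3) − (-8)(1) = -19
Σ = -268
Area = |Σ|/2 = 134.
Hole:
Cross-terms: 11, 3, -10  ⇒  Σ = 4
Area = |Σ|/2 = 2.
Net area = 134 − 2 = 132.

132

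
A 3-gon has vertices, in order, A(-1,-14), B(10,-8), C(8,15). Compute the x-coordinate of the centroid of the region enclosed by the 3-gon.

17/3

Apply the shoelace (surveyor's) formula. First the cross-terms c_i = x_i·y_{i+1} − x_{i+1}·y_i:
  148, 214, -97  ⇒  2A = 265, A = 132.5.
Then Σ (x_i + x_{i+1})·c_i = 4505, so x̄ = 4505 / (6·132.5) = 17/3.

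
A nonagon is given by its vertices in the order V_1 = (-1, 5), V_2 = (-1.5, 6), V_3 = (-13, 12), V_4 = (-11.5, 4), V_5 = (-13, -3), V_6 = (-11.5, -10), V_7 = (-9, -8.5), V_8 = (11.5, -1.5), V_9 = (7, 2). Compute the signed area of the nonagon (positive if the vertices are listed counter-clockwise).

259.5

Apply Gauss's area formula: 2A = Σ (x_i·y_{i+1} − x_{i+1}·y_i), indices taken mod 9.
Σ = (1.5) + (60) + (86) + (86.5) + (95.5) + (7.75) + (111.25) + (33.5) + (37) = 519
Signed area = Σ/2 = 259.5 (positive ⇒ counter-clockwise traversal).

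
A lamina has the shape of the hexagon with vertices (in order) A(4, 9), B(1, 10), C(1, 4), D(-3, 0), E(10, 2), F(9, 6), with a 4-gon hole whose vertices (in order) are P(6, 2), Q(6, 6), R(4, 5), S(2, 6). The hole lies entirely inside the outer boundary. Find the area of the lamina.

Outer boundary:
Apply the shoelace formula: 2A = Σ (x_i·y_{i+1} − x_{i+1}·y_i), indices taken mod 6.
Σ = (31) + (-6) + (12) + (-6) + (42) + (57) = 130
Area = |Σ|/2 = 65.
Hole:
Apply the shoelace (surveyor's) formula: 2A = Σ (x_i·y_{i+1} − x_{i+1}·y_i), indices taken mod 4.
Cross-terms: 24, 6, 14, -32  ⇒  Σ = 12
Area = |Σ|/2 = 6.
Net area = 65 − 6 = 59.

59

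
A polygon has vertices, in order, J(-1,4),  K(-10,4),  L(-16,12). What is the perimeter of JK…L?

|JK| = √((-9)² + (0)²) = √81 = 9
|KL| = √((-6)² + (8)²) = √100 = 10
|LJ| = √((15)² + (-8)²) = √289 = 17
Perimeter = 9 + 10 + 17 = 36.

36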